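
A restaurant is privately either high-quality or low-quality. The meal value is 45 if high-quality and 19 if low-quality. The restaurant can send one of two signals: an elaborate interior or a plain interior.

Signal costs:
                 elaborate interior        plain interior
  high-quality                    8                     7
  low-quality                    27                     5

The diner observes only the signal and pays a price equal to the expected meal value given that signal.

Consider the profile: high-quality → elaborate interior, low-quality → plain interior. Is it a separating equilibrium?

No

If types separate, elaborate interior earns payment 45 and plain interior earns 19.
High-quality: elaborate interior gives 45 − 8 = 37; plain interior gives 19 − 7 = 12. No deviation. ✓
Low-quality: plain interior gives 19 − 5 = 14; elaborate interior gives 45 − 27 = 18. Would deviate. ✗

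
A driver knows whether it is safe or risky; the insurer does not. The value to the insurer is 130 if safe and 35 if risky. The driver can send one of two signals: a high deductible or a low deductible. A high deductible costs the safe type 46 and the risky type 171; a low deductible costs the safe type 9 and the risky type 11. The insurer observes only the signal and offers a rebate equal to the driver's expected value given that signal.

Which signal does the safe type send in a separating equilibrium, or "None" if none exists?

high deductible

Try safe → high deductible, risky → low deductible:
  Under separation the insurer infers type exactly: high deductible → safe (pays 130), low deductible → risky (pays 35).
  Safe: high deductible gives 130 − 46 = 84; low deductible gives 35 − 9 = 26. No deviation. ✓
  Risky: low deductible gives 35 − 11 = 24; high deductible gives 130 − 171 = -41. No deviation. ✓
Both hold — the safe type sends high deductible.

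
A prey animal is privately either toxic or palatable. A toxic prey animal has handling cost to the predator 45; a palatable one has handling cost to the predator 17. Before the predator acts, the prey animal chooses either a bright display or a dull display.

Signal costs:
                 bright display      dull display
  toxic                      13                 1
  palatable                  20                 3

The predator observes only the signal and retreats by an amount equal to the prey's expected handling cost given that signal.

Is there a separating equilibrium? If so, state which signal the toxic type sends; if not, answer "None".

Try toxic → bright display, palatable → dull display:
  If types separate, bright display earns payment 45 and dull display earns 17.
  Toxic: bright display gives 45 − 13 = 32; dull display gives 17 − 1 = 16. No deviation. ✓
  Palatable: dull display gives 17 − 3 = 14; bright display gives 45 − 20 = 25. Would deviate. ✗
Try toxic → dull display, palatable → bright display:
  If types separate, dull display earns payment 45 and bright display earns 17.
  Toxic: dull display gives 45 − 1 = 44; bright display gives 17 − 13 = 4. No deviation. ✓
  Palatable: bright display gives 17 − 20 = -3; dull display gives 45 − 3 = 42. Would deviate. ✗
Neither assignment is incentive-compatible.

None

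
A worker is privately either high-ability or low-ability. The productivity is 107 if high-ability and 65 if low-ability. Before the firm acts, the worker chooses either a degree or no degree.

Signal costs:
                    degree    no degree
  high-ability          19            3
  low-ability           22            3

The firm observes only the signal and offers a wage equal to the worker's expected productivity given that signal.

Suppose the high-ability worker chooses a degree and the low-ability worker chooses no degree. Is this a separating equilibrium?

No

If types separate, degree earns payment 107 and no degree earns 65.
High-ability: degree gives 107 − 19 = 88; no degree gives 65 − 3 = 62. No deviation. ✓
Low-ability: no degree gives 65 − 3 = 62; degree gives 107 − 22 = 85. Would deviate. ✗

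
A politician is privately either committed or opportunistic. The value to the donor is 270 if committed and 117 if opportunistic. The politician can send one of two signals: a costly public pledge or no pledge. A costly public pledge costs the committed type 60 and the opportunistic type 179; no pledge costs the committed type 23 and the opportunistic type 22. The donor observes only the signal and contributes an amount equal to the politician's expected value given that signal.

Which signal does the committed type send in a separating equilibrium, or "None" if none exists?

Try committed → pledge, opportunistic → no pledge:
  If types separate, pledge earns payment 270 and no pledge earns 117.
  Committed: pledge gives 270 − 60 = 210; no pledge gives 117 − 23 = 94. No deviation. ✓
  Opportunistic: no pledge gives 117 − 22 = 95; pledge gives 270 − 179 = 91. No deviation. ✓
Both hold — the committed type sends pledge.

pledge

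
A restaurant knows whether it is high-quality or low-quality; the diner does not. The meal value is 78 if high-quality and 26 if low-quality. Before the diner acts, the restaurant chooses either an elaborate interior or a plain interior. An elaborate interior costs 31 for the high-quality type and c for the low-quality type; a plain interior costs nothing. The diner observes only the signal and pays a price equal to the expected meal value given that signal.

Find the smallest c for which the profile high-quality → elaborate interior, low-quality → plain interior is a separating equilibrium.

52

Under separation: elaborate interior → high-quality (pays 78); plain interior → low-quality (pays 26).
High-quality: 78 − 31 = 47 ≥ 26 − 0 = 26. Holds regardless of c. ✓
Low-quality: 26 − 0 ≥ 78 − c, so c ≥ 78 − 26 = 52.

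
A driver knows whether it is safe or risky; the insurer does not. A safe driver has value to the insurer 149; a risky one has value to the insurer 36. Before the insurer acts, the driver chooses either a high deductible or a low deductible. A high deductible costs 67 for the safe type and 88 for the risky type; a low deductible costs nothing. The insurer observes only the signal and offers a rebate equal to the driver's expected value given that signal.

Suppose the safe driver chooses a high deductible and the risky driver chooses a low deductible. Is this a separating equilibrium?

No

If types separate, high deductible earns payment 149 and low deductible earns 36.
Safe: high deductible gives 149 − 67 = 82; low deductible gives 36 − 0 = 36. No deviation. ✓
Risky: low deductible gives 36 − 0 = 36; high deductible gives 149 − 88 = 61. Would deviate. ✗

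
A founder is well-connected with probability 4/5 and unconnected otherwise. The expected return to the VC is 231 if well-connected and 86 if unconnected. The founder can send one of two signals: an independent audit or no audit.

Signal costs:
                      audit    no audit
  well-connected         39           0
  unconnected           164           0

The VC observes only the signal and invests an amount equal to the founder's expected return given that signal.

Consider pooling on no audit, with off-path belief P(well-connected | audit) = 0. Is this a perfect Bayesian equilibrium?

Yes

At the pooled signal (no audit) the VC holds the prior 4/5 and pays 4/5·231 + 1/5·86 = 202. Off-path (audit) belief 0 gives 0·231 + 1·86 = 86.
Well-connected: no audit gives 202 − 0 = 202; audit gives 86 − 39 = 47. Stays. ✓
Unconnected: no audit gives 202 − 0 = 202; audit gives 86 − 164 = -78. Stays. ✓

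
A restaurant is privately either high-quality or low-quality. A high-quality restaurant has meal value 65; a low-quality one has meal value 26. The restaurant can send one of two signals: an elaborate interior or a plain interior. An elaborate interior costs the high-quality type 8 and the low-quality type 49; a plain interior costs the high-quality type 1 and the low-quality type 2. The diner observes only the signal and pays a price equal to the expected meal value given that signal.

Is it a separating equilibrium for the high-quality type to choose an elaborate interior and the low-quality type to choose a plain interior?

Yes

Under separation the diner infers type exactly: elaborate interior → high-quality (pays 65), plain interior → low-quality (pays 26).
High-quality: elaborate interior gives 65 − 8 = 57; plain interior gives 26 − 1 = 25. No deviation. ✓
Low-quality: plain interior gives 26 − 2 = 24; elaborate interior gives 65 − 49 = 16. No deviation. ✓
Neither type gains from mimicking the other.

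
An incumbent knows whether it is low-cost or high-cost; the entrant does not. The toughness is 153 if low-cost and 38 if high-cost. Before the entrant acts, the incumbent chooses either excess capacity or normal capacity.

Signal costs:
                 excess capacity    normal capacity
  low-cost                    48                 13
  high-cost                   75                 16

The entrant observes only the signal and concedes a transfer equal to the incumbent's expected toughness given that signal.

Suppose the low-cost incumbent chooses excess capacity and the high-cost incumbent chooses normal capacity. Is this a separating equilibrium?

Under separation the entrant infers type exactly: excess capacity → low-cost (pays 153), normal capacity → high-cost (pays 38).
Low-cost: excess capacity gives 153 − 48 = 105; normal capacity gives 38 − 13 = 25. No deviation. ✓
High-cost: normal capacity gives 38 − 16 = 22; excess capacity gives 153 − 75 = 78. Would deviate. ✗

No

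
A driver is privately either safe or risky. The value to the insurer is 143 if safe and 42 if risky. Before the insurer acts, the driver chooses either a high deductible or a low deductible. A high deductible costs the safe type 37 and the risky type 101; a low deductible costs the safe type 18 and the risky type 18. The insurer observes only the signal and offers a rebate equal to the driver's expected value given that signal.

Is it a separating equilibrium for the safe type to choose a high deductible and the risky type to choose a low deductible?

No

Under separation the insurer infers type exactly: high deductible → safe (pays 143), low deductible → risky (pays 42).
Safe: high deductible gives 143 − 37 = 106; low deductible gives 42 − 18 = 24. No deviation. ✓
Risky: low deductible gives 42 − 18 = 24; high deductible gives 143 − 101 = 42. Would deviate. ✗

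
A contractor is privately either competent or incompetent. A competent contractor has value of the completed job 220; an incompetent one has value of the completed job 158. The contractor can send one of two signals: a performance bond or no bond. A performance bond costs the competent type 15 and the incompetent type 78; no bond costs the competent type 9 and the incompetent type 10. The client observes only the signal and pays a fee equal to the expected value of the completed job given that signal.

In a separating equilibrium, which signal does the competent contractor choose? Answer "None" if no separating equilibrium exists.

Try competent → bond, incompetent → no bond:
  If types separate, bond earns payment 220 and no bond earns 158.
  Competent: bond gives 220 − 15 = 205; no bond gives 158 − 9 = 149. No deviation. ✓
  Incompetent: no bond gives 158 − 10 = 148; bond gives 220 − 78 = 142. No deviation. ✓
Both hold — the competent type sends bond.

bond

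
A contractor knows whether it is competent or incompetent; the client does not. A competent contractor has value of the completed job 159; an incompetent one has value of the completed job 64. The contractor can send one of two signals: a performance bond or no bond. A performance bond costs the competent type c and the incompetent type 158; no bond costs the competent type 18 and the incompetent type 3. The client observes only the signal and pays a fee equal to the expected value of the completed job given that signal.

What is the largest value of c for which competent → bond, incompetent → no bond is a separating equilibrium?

Under separation: bond → competent (pays 159); no bond → incompetent (pays 64).
Incompetent: 64 − 3 = 61 ≥ 159 − 158 = 1. Holds regardless of c. ✓
Competent: 159 − c ≥ 64 − 18, so c ≤ 159 − 46 = 113.

113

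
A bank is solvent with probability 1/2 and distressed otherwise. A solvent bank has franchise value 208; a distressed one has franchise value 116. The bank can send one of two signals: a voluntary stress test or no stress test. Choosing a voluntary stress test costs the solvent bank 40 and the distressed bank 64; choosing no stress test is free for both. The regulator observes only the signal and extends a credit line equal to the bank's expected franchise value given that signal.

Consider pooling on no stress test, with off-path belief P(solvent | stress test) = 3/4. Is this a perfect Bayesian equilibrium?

On the equilibrium path (no stress test) the regulator holds the prior 1/2 and pays 1/2·208 + 1/2·116 = 162. Off-path (stress test) belief 3/4 gives 3/4·208 + 1/4·116 = 185.
Solvent: no stress test gives 162 − 0 = 162; stress test gives 185 − 40 = 145. Stays. ✓
Distressed: no stress test gives 162 − 0 = 162; stress test gives 185 − 64 = 121. Stays. ✓
Beliefs are Bayes-consistent on-path and both types best-respond.

Yes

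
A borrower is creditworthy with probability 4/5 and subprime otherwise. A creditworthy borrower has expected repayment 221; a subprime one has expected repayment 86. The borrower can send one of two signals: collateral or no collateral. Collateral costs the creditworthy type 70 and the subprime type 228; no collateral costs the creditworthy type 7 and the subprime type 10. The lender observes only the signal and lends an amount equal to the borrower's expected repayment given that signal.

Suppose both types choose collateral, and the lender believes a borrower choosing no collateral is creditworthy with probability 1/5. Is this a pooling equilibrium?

No

At the pooled signal (collateral) the lender holds the prior 4/5 and pays 4/5·221 + 1/5·86 = 194. Off-path (no collateral) belief 1/5 gives 1/5·221 + 4/5·86 = 113.
Creditworthy: collateral gives 194 − 70 = 124; no collateral gives 113 − 7 = 106. Stays. ✓
Subprime: collateral gives 194 − 228 = -34; no collateral gives 113 − 10 = 103. Deviates. ✗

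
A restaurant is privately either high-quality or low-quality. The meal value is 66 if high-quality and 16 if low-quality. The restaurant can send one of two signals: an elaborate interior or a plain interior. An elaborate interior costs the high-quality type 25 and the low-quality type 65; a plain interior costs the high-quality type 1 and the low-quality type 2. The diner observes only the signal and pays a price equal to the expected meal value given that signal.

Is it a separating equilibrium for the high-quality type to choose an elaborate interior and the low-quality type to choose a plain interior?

Under separation the diner infers type exactly: elaborate interior → high-quality (pays 66), plain interior → low-quality (pays 16).
High-quality: elaborate interior gives 66 − 25 = 41; plain interior gives 16 − 1 = 15. No deviation. ✓
Low-quality: plain interior gives 16 − 2 = 14; elaborate interior gives 66 − 65 = 1. No deviation. ✓
Neither type gains from mimicking the other.

Yes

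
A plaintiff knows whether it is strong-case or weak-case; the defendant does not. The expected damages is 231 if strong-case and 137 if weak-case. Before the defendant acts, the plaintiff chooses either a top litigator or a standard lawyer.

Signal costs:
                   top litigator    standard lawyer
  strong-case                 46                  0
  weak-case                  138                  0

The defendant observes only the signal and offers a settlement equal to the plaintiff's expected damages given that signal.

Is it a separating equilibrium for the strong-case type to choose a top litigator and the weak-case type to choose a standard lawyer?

Yes

If types separate, top litigator earns payment 231 and standard lawyer earns 137.
Strong-case: top litigator gives 231 − 46 = 185; standard lawyer gives 137 − 0 = 137. No deviation. ✓
Weak-case: standard lawyer gives 137 − 0 = 137; top litigator gives 231 − 138 = 93. No deviation. ✓
Both incentive constraints hold.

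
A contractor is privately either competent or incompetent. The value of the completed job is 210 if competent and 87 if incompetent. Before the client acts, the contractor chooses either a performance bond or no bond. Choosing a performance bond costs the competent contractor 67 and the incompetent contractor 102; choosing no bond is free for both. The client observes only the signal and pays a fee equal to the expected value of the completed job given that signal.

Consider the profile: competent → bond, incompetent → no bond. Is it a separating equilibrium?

No

Under separation the client infers type exactly: bond → competent (pays 210), no bond → incompetent (pays 87).
Competent: bond gives 210 − 67 = 143; no bond gives 87 − 0 = 87. No deviation. ✓
Incompetent: no bond gives 87 − 0 = 87; bond gives 210 − 102 = 108. Would deviate. ✗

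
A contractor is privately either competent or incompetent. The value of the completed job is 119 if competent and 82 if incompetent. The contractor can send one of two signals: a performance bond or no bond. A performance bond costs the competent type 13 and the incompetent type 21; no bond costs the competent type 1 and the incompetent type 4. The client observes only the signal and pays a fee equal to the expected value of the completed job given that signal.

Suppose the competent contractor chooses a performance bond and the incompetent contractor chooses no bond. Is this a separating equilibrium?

Under separation the client infers type exactly: bond → competent (pays 119), no bond → incompetent (pays 82).
Competent: bond gives 119 − 13 = 106; no bond gives 82 − 1 = 81. No deviation. ✓
Incompetent: no bond gives 82 − 4 = 78; bond gives 119 − 21 = 98. Would deviate. ✗

No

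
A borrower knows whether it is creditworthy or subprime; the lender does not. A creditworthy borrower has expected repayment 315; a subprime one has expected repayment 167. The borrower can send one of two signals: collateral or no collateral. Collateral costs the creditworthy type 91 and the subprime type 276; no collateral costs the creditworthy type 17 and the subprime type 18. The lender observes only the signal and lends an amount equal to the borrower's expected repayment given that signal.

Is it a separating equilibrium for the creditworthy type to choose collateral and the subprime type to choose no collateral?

If types separate, collateral earns payment 315 and no collateral earns 167.
Creditworthy: collateral gives 315 − 91 = 224; no collateral gives 167 − 17 = 150. No deviation. ✓
Subprime: no collateral gives 167 − 18 = 149; collateral gives 315 − 276 = 39. No deviation. ✓
Both incentive constraints hold.

Yes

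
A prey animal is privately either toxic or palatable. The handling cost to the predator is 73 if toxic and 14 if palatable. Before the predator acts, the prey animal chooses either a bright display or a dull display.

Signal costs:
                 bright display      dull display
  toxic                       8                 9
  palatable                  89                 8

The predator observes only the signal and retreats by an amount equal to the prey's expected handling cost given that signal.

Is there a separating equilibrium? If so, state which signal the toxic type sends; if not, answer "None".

Try toxic → bright display, palatable → dull display:
  Under separation the predator infers type exactly: bright display → toxic (pays 73), dull display → palatable (pays 14).
  Toxic: bright display gives 73 − 8 = 65; dull display gives 14 − 9 = 5. No deviation. ✓
  Palatable: dull display gives 14 − 8 = 6; bright display gives 73 − 89 = -16. No deviation. ✓
Both hold — the toxic type sends bright display.

bright display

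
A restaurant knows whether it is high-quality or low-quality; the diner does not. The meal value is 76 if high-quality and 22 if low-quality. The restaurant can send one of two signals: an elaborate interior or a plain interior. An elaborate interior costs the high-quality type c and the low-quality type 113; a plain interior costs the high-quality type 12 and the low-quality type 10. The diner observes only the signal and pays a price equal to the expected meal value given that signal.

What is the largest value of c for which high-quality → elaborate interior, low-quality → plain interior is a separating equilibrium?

Under separation: elaborate interior → high-quality (pays 76); plain interior → low-quality (pays 22).
Low-quality: 22 − 10 = 12 ≥ 76 − 113 = -37. Holds regardless of c. ✓
High-quality: 76 − c ≥ 22 − 12, so c ≤ 76 − 10 = 66.

66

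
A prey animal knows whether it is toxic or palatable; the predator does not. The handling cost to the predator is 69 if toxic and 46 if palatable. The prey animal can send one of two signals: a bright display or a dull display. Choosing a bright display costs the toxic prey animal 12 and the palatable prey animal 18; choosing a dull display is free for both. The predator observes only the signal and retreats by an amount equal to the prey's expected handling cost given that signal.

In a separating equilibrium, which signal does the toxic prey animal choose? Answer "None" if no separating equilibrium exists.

Try toxic → bright display, palatable → dull display:
  Under separation the predator infers type exactly: bright display → toxic (pays 69), dull display → palatable (pays 46).
  Toxic: bright display gives 69 − 12 = 57; dull display gives 46 − 0 = 46. No deviation. ✓
  Palatable: dull display gives 46 − 0 = 46; bright display gives 69 − 18 = 51. Would deviate. ✗
Try toxic → dull display, palatable → bright display:
  Under separation the predator infers type exactly: dull display → toxic (pays 69), bright display → palatable (pays 46).
  Toxic: dull display gives 69 − 0 = 69; bright display gives 46 − 12 = 34. No deviation. ✓
  Palatable: bright display gives 46 − 18 = 28; dull display gives 69 − 0 = 69. Would deviate. ✗
Neither assignment is incentive-compatible.

None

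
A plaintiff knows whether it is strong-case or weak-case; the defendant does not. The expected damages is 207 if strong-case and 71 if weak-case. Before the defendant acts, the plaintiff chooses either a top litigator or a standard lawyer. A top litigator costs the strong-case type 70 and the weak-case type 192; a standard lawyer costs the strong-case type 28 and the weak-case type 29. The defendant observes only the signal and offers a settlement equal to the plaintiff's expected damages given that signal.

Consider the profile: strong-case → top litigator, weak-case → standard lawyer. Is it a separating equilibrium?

If types separate, top litigator earns payment 207 and standard lawyer earns 71.
Strong-case: top litigator gives 207 − 70 = 137; standard lawyer gives 71 − 28 = 43. No deviation. ✓
Weak-case: standard lawyer gives 71 − 29 = 42; top litigator gives 207 − 192 = 15. No deviation. ✓
Neither type gains from mimicking the other.

Yes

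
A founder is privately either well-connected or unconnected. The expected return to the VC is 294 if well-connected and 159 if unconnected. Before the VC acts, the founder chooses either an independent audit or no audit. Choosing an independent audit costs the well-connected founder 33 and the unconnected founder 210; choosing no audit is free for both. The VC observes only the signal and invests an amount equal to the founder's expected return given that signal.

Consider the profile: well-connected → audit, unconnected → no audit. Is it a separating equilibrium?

If types separate, audit earns payment 294 and no audit earns 159.
Well-connected: audit gives 294 − 33 = 261; no audit gives 159 − 0 = 159. No deviation. ✓
Unconnected: no audit gives 159 − 0 = 159; audit gives 294 − 210 = 84. No deviation. ✓
Neither type gains from mimicking the other.

Yes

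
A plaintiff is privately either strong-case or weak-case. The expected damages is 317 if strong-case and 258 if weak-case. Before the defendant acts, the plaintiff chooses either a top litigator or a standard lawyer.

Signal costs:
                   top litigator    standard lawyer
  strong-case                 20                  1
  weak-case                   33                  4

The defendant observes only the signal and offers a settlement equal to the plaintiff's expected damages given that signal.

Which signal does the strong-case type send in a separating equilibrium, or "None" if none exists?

Try strong-case → top litigator, weak-case → standard lawyer:
  Under separation the defendant infers type exactly: top litigator → strong-case (pays 317), standard lawyer → weak-case (pays 258).
  Strong-case: top litigator gives 317 − 20 = 297; standard lawyer gives 258 − 1 = 257. No deviation. ✓
  Weak-case: standard lawyer gives 258 − 4 = 254; top litigator gives 317 − 33 = 284. Would deviate. ✗
Try strong-case → standard lawyer, weak-case → top litigator:
  Under separation the defendant infers type exactly: standard lawyer → strong-case (pays 317), top litigator → weak-case (pays 258).
  Strong-case: standard lawyer gives 317 − 1 = 316; top litigator gives 258 − 20 = 238. No deviation. ✓
  Weak-case: top litigator gives 258 − 33 = 225; standard lawyer gives 317 − 4 = 313. Would deviate. ✗
Neither assignment is incentive-compatible.

None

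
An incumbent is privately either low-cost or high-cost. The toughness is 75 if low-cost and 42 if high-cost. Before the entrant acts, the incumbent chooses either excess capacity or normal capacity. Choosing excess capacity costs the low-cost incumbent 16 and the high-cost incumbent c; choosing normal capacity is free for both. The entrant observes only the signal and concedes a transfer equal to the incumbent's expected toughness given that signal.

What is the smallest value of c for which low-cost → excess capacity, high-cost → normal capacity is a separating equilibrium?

Under separation: excess capacity → low-cost (pays 75); normal capacity → high-cost (pays 42).
Low-cost: 75 − 16 = 59 ≥ 42 − 0 = 42. Holds regardless of c. ✓
High-cost: 42 − 0 ≥ 75 − c, so c ≥ 75 − 42 = 33.

33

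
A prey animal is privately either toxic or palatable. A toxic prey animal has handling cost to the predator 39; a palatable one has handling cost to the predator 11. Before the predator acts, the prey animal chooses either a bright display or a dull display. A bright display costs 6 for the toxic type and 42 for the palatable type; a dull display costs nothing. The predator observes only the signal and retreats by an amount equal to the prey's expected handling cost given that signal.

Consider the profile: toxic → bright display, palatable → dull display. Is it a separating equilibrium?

Yes

Under separation the predator infers type exactly: bright display → toxic (pays 39), dull display → palatable (pays 11).
Toxic: bright display gives 39 − 6 = 33; dull display gives 11 − 0 = 11. No deviation. ✓
Palatable: dull display gives 11 − 0 = 11; bright display gives 39 − 42 = -3. No deviation. ✓
Neither type gains from mimicking the other.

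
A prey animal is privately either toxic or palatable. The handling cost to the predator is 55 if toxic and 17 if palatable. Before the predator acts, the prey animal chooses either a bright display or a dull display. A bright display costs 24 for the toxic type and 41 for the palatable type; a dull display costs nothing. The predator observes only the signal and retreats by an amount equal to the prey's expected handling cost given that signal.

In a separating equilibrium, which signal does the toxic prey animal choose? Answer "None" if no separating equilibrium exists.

Try toxic → bright display, palatable → dull display:
  If types separate, bright display earns payment 55 and dull display earns 17.
  Toxic: bright display gives 55 − 24 = 31; dull display gives 17 − 0 = 17. No deviation. ✓
  Palatable: dull display gives 17 − 0 = 17; bright display gives 55 − 41 = 14. No deviation. ✓
Both hold — the toxic type sends bright display.

bright display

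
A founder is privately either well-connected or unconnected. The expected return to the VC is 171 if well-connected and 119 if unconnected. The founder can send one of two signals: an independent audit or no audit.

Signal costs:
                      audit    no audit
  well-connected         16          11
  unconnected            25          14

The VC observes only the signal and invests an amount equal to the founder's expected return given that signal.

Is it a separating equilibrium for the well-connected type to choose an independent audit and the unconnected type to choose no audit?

If types separate, audit earns payment 171 and no audit earns 119.
Well-connected: audit gives 171 − 16 = 155; no audit gives 119 − 11 = 108. No deviation. ✓
Unconnected: no audit gives 119 − 14 = 105; audit gives 171 − 25 = 146. Would deviate. ✗

No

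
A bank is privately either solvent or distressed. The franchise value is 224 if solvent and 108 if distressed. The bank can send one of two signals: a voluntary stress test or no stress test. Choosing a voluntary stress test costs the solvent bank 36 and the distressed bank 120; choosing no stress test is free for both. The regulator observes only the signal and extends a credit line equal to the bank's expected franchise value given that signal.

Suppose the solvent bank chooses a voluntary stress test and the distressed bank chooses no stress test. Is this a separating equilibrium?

Under separation the regulator infers type exactly: stress test → solvent (pays 224), no stress test → distressed (pays 108).
Solvent: stress test gives 224 − 36 = 188; no stress test gives 108 − 0 = 108. No deviation. ✓
Distressed: no stress test gives 108 − 0 = 108; stress test gives 224 − 120 = 104. No deviation. ✓
Neither type gains from mimicking the other.

Yes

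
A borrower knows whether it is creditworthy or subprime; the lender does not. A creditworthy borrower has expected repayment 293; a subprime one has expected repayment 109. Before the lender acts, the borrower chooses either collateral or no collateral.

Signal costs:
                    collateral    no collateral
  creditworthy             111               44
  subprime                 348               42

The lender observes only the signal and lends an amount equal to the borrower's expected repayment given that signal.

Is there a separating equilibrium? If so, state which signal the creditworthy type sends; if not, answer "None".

Try creditworthy → collateral, subprime → no collateral:
  If types separate, collateral earns payment 293 and no collateral earns 109.
  Creditworthy: collateral gives 293 − 111 = 182; no collateral gives 109 − 44 = 65. No deviation. ✓
  Subprime: no collateral gives 109 − 42 = 67; collateral gives 293 − 348 = -55. No deviation. ✓
Both hold — the creditworthy type sends collateral.

collateral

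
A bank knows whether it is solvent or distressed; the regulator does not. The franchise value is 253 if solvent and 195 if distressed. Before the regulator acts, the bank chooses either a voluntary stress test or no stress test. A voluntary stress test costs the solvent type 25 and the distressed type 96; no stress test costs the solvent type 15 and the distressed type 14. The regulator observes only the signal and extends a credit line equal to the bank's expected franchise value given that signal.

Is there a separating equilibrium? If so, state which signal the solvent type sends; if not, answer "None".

stress test

Try solvent → stress test, distressed → no stress test:
  If types separate, stress test earns payment 253 and no stress test earns 195.
  Solvent: stress test gives 253 − 25 = 228; no stress test gives 195 − 15 = 180. No deviation. ✓
  Distressed: no stress test gives 195 − 14 = 181; stress test gives 253 − 96 = 157. No deviation. ✓
Both hold — the solvent type sends stress test.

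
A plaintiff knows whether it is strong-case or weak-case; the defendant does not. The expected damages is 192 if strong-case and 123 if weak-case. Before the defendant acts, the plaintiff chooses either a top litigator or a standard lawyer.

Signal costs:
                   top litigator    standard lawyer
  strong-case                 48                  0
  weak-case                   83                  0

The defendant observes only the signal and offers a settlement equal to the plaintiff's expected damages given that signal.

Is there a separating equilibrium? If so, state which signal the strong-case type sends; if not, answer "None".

top litigator

Try strong-case → top litigator, weak-case → standard lawyer:
  If types separate, top litigator earns payment 192 and standard lawyer earns 123.
  Strong-case: top litigator gives 192 − 48 = 144; standard lawyer gives 123 − 0 = 123. No deviation. ✓
  Weak-case: standard lawyer gives 123 − 0 = 123; top litigator gives 192 − 83 = 109. No deviation. ✓
Both hold — the strong-case type sends top litigator.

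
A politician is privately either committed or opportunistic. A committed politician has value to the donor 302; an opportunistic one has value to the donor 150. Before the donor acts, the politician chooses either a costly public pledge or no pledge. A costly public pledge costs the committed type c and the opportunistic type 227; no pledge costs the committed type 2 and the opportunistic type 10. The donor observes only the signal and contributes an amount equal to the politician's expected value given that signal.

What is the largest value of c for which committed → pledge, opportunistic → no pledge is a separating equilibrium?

154

Under separation: pledge → committed (pays 302); no pledge → opportunistic (pays 150).
Opportunistic: 150 − 10 = 140 ≥ 302 − 227 = 75. Holds regardless of c. ✓
Committed: 302 − c ≥ 150 − 2, so c ≤ 302 − 148 = 154.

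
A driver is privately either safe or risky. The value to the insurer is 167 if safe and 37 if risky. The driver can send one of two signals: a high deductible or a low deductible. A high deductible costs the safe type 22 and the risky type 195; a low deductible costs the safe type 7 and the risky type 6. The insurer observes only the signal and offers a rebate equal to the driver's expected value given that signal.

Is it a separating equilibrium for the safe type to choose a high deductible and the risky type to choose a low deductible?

If types separate, high deductible earns payment 167 and low deductible earns 37.
Safe: high deductible gives 167 − 22 = 145; low deductible gives 37 − 7 = 30. No deviation. ✓
Risky: low deductible gives 37 − 6 = 31; high deductible gives 167 − 195 = -28. No deviation. ✓
Both incentive constraints hold.

Yes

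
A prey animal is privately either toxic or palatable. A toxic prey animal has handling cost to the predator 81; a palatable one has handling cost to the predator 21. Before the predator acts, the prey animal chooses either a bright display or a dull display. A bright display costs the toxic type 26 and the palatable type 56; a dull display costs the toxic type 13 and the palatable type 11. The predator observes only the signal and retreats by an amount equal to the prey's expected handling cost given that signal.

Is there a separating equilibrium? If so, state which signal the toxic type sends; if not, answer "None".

Try toxic → bright display, palatable → dull display:
  Under separation the predator infers type exactly: bright display → toxic (pays 81), dull display → palatable (pays 21).
  Toxic: bright display gives 81 − 26 = 55; dull display gives 21 − 13 = 8. No deviation. ✓
  Palatable: dull display gives 21 − 11 = 10; bright display gives 81 − 56 = 25. Would deviate. ✗
Try toxic → dull display, palatable → bright display:
  Under separation the predator infers type exactly: dull display → toxic (pays 81), bright display → palatable (pays 21).
  Toxic: dull display gives 81 − 13 = 68; bright display gives 21 − 26 = -5. No deviation. ✓
  Palatable: bright display gives 21 − 56 = -35; dull display gives 81 − 11 = 70. Would deviate. ✗
Neither assignment is incentive-compatible.

None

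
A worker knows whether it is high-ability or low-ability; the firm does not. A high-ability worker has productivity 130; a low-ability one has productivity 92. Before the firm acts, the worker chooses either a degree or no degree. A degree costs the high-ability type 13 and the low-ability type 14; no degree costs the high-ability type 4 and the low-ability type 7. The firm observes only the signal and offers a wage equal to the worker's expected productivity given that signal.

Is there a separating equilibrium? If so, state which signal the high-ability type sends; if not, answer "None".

None

Try high-ability → degree, low-ability → no degree:
  If types separate, degree earns payment 130 and no degree earns 92.
  High-ability: degree gives 130 − 13 = 117; no degree gives 92 − 4 = 88. No deviation. ✓
  Low-ability: no degree gives 92 − 7 = 85; degree gives 130 − 14 = 116. Would deviate. ✗
Try high-ability → no degree, low-ability → degree:
  If types separate, no degree earns payment 130 and degree earns 92.
  High-ability: no degree gives 130 − 4 = 126; degree gives 92 − 13 = 79. No deviation. ✓
  Low-ability: degree gives 92 − 14 = 78; no degree gives 130 − 7 = 123. Would deviate. ✗
Neither assignment is incentive-compatible.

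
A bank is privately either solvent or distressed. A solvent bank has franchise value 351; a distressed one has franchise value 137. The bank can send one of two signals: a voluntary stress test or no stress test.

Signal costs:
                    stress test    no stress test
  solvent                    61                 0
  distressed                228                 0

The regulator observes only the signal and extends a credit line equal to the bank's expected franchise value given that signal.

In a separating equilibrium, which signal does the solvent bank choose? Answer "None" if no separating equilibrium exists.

stress test

Try solvent → stress test, distressed → no stress test:
  Under separation the regulator infers type exactly: stress test → solvent (pays 351), no stress test → distressed (pays 137).
  Solvent: stress test gives 351 − 61 = 290; no stress test gives 137 − 0 = 137. No deviation. ✓
  Distressed: no stress test gives 137 − 0 = 137; stress test gives 351 − 228 = 123. No deviation. ✓
Both hold — the solvent type sends stress test.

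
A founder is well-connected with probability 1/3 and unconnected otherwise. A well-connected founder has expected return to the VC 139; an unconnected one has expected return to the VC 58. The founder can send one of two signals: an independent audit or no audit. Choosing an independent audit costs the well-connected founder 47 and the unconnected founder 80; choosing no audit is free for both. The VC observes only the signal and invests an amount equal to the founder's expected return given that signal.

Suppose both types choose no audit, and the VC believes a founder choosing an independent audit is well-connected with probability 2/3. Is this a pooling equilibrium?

On the equilibrium path (no audit) the VC holds the prior 1/3 and pays 1/3·139 + 2/3·58 = 85. Off-path (audit) belief 2/3 gives 2/3·139 + 1/3·58 = 112.
Well-connected: no audit gives 85 − 0 = 85; audit gives 112 − 47 = 65. Stays. ✓
Unconnected: no audit gives 85 − 0 = 85; audit gives 112 − 80 = 32. Stays. ✓
Beliefs are Bayes-consistent on-path and both types best-respond.

Yes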